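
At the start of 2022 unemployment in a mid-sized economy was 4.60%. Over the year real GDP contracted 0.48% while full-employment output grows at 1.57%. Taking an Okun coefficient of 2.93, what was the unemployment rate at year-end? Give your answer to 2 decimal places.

5.30%

Growth-rate Okun's law: g_Y = g_Y* - β × Δu, so Δu = (g_Y* - g_Y)/β.
Δu = (1.57 + 0.48)/2.93 = 2.05/2.93 = 0.70 percentage points.
Year-end unemployment = 4.6 + 0.7 = 5.30%.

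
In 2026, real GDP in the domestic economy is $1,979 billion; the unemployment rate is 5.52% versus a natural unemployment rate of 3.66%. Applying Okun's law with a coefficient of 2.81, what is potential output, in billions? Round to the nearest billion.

Unemployment gap = 5.52 - 3.66 = 1.86 points, so output gap = -2.81 × 1.86 = -5.2266%.
Since Y = Y* × (1 + gap/100), Y* = 1979/0.947734 ≈ 2088 billion.

$2,088 billion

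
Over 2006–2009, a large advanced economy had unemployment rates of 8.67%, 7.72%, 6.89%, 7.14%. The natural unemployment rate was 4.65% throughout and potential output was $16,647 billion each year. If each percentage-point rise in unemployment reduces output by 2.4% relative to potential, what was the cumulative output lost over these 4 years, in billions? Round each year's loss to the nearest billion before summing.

Year 2006: gap = -2.4 × (8.67 - 4.65) = -9.648%, loss ≈ 16647 × 9.648/100 ≈ 1606.
Year 2007: gap = -2.4 × (7.72 - 4.65) = -7.368%, loss ≈ 16647 × 7.368/100 ≈ 1227.
Year 2008: gap = -2.4 × (6.89 - 4.65) = -5.376%, loss ≈ 16647 × 5.376/100 ≈ 895.
Year 2009: gap = -2.4 × (7.14 - 4.65) = -5.976%, loss ≈ 16647 × 5.976/100 ≈ 995.
Total lost output = 1606 + 1227 + 895 + 995 = 4723 billion.

$4,723 billion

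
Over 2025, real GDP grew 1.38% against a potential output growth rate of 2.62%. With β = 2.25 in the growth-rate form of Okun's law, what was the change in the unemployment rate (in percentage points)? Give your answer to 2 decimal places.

0.55 percentage points

Growth-rate Okun's law: g_Y = g_Y* - β × Δu, so Δu = (g_Y* - g_Y)/β.
Δu = (2.62 - 1.38)/2.25 = 1.24/2.25 = 0.55 percentage points.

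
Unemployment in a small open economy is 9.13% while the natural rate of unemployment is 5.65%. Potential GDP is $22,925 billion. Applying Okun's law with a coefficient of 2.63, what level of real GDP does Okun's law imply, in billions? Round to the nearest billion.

$20,827 billion

Unemployment gap = 9.13 - 5.65 = 3.48 points, so the output gap is -2.63 × 3.48 = -9.1524%.
Actual GDP = 22925 × (1 - 9.1524/100) = 22925 × 0.908476 ≈ 20827 billion.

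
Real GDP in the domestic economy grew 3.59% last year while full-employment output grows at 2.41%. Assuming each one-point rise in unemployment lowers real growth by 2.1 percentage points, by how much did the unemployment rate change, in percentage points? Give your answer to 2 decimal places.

Growth-rate Okun's law: g_Y = g_Y* - β × Δu, so Δu = (g_Y* - g_Y)/β.
Δu = (2.41 - 3.59)/2.1 = -1.18/2.1 = -0.56 percentage points.

-0.56 percentage points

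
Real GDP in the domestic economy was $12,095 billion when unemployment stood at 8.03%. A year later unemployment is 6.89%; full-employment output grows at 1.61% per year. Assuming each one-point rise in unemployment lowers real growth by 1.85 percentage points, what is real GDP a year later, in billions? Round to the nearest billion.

$12,545 billion

Δu = 6.89 - 8.03 = -1.14 points.
Okun's law (growth form): g_Y = g_Y* - β × Δu = 1.61 - 1.85 × (-1.14) = 1.61 + 2.109 = 3.719%.
Real GDP in the next year = 12095 × (1 + 3.719/100) = 12095 × 1.03719 ≈ 12545 billion.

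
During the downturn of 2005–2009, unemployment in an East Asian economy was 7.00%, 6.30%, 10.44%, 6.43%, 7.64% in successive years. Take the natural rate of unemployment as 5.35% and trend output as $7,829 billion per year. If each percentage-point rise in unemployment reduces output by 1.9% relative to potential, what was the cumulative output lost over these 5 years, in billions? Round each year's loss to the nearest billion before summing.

$1,645 billion

Year 2005: gap = -1.9 × (7 - 5.35) = -3.135%, loss ≈ 7829 × 3.135/100 ≈ 245.
Year 2006: gap = -1.9 × (6.3 - 5.35) = -1.805%, loss ≈ 7829 × 1.805/100 ≈ 141.
Year 2007: gap = -1.9 × (10.44 - 5.35) = -9.671%, loss ≈ 7829 × 9.671/100 ≈ 757.
Year 2008: gap = -1.9 × (6.43 - 5.35) = -2.052%, loss ≈ 7829 × 2.052/100 ≈ 161.
Year 2009: gap = -1.9 × (7.64 - 5.35) = -4.351%, loss ≈ 7829 × 4.351/100 ≈ 341.
Total lost output = 245 + 141 + 757 + 161 + 341 = 1645 billion.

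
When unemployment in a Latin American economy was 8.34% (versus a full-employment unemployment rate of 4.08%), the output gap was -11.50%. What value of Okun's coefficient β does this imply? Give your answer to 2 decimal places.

Okun's law: output gap = -β × (u - u*).
-11.50 = -β × (8.34 - 4.08) = -β × 4.26, so β = 11.5/4.26 = 2.70.

β ≈ 2.70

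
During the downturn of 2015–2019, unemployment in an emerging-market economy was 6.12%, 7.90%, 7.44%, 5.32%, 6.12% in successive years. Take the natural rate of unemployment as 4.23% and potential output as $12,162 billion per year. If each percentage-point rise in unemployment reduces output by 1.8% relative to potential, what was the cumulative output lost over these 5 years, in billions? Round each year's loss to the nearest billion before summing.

$2,573 billion

Year 2015: gap = -1.8 × (6.12 - 4.23) = -3.402%, loss ≈ 12162 × 3.402/100 ≈ 414.
Year 2016: gap = -1.8 × (7.9 - 4.23) = -6.606%, loss ≈ 12162 × 6.606/100 ≈ 803.
Year 2017: gap = -1.8 × (7.44 - 4.23) = -5.778%, loss ≈ 12162 × 5.778/100 ≈ 703.
Year 2018: gap = -1.8 × (5.32 - 4.23) = -1.962%, loss ≈ 12162 × 1.962/100 ≈ 239.
Year 2019: gap = -1.8 × (6.12 - 4.23) = -3.402%, loss ≈ 12162 × 3.402/100 ≈ 414.
Total lost output = 414 + 803 + 703 + 239 + 414 = 2573 billion.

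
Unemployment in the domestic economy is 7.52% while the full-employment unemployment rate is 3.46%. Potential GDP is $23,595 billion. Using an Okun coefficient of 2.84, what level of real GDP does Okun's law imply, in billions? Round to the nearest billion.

Unemployment gap = 7.52 - 3.46 = 4.06 points, so the output gap is -2.84 × 4.06 = -11.5304%.
Actual GDP = 23595 × (1 - 11.5304/100) = 23595 × 0.884696 ≈ 20874 billion.

$20,874 billion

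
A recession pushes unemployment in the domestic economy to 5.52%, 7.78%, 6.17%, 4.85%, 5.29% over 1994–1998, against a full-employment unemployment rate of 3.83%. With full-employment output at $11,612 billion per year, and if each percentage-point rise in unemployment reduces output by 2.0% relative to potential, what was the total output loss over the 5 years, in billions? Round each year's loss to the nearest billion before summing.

Year 1994: gap = -2.0 × (5.52 - 3.83) = -3.38%, loss ≈ 11612 × 3.38/100 ≈ 392.
Year 1995: gap = -2.0 × (7.78 - 3.83) = -7.9%, loss ≈ 11612 × 7.9/100 ≈ 917.
Year 1996: gap = -2.0 × (6.17 - 3.83) = -4.68%, loss ≈ 11612 × 4.68/100 ≈ 543.
Year 1997: gap = -2.0 × (4.85 - 3.83) = -2.04%, loss ≈ 11612 × 2.04/100 ≈ 237.
Year 1998: gap = -2.0 × (5.29 - 3.83) = -2.92%, loss ≈ 11612 × 2.92/100 ≈ 339.
Total lost output = 392 + 917 + 543 + 237 + 339 = 2428 billion.

$2,428 billion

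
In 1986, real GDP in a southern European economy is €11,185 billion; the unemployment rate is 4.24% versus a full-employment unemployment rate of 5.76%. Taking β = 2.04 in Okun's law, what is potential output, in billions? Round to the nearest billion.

Unemployment gap = 4.24 - 5.76 = -1.52 points, so output gap = -2.04 × (-1.52) = 3.1008%.
Since Y = Y* × (1 + gap/100), Y* = 11185/1.031008 ≈ 10849 billion.

€10,849 billion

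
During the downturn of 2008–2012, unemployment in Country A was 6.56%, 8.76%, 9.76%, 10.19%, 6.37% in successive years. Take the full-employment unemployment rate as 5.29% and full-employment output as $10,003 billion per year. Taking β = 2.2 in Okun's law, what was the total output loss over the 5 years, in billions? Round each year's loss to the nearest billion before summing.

Year 2008: gap = -2.2 × (6.56 - 5.29) = -2.794%, loss ≈ 10003 × 2.794/100 ≈ 279.
Year 2009: gap = -2.2 × (8.76 - 5.29) = -7.634%, loss ≈ 10003 × 7.634/100 ≈ 764.
Year 2010: gap = -2.2 × (9.76 - 5.29) = -9.834%, loss ≈ 10003 × 9.834/100 ≈ 984.
Year 2011: gap = -2.2 × (10.19 - 5.29) = -10.78%, loss ≈ 10003 × 10.78/100 ≈ 1078.
Year 2012: gap = -2.2 × (6.37 - 5.29) = -2.376%, loss ≈ 10003 × 2.376/100 ≈ 238.
Total lost output = 279 + 764 + 984 + 1078 + 238 = 3343 billion.

$3,343 billion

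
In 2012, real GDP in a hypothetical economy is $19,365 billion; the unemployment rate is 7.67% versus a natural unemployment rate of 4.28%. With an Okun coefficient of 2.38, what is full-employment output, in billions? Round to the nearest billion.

Unemployment gap = 7.67 - 4.28 = 3.39 points, so output gap = -2.38 × 3.39 = -8.0682%.
Since Y = Y* × (1 + gap/100), Y* = 19365/0.919318 ≈ 21065 billion.

$21,065 billion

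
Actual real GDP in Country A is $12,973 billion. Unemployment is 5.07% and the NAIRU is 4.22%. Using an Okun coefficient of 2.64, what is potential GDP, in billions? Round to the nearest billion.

Unemployment gap = 5.07 - 4.22 = 0.85 points, so output gap = -2.64 × 0.85 = -2.244%.
Since Y = Y* × (1 + gap/100), Y* = 12973/0.97756 ≈ 13271 billion.

$13,271 billion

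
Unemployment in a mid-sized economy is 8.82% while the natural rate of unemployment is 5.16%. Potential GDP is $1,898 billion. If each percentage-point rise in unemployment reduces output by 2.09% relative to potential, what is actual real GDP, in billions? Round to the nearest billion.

Unemployment gap = 8.82 - 5.16 = 3.66 points, so the output gap is -2.09 × 3.66 = -7.6494%.
Actual GDP = 1898 × (1 - 7.6494/100) = 1898 × 0.923506 ≈ 1753 billion.

$1,753 billion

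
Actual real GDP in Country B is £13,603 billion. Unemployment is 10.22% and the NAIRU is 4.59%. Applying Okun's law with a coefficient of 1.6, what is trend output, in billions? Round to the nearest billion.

£14,950 billion

Unemployment gap = 10.22 - 4.59 = 5.63 points, so output gap = -1.6 × 5.63 = -9.008%.
Since Y = Y* × (1 + gap/100), Y* = 13603/0.90992 ≈ 14950 billion.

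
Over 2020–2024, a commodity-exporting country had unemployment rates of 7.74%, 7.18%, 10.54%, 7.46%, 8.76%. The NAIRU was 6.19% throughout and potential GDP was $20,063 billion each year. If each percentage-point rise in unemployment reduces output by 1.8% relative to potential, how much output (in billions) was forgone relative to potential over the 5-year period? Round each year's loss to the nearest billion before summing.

$3,876 billion

Year 2020: gap = -1.8 × (7.74 - 6.19) = -2.79%, loss ≈ 20063 × 2.79/100 ≈ 560.
Year 2021: gap = -1.8 × (7.18 - 6.19) = -1.782%, loss ≈ 20063 × 1.782/100 ≈ 358.
Year 2022: gap = -1.8 × (10.54 - 6.19) = -7.83%, loss ≈ 20063 × 7.83/100 ≈ 1571.
Year 2023: gap = -1.8 × (7.46 - 6.19) = -2.286%, loss ≈ 20063 × 2.286/100 ≈ 459.
Year 2024: gap = -1.8 × (8.76 - 6.19) = -4.626%, loss ≈ 20063 × 4.626/100 ≈ 928.
Total lost output = 560 + 358 + 1571 + 459 + 928 = 3876 billion.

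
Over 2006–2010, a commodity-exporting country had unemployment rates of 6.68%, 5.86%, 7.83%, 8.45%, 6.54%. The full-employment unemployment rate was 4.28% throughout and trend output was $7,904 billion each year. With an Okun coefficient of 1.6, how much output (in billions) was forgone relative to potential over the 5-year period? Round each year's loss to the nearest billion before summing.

$1,766 billion

Year 2006: gap = -1.6 × (6.68 - 4.28) = -3.84%, loss ≈ 7904 × 3.84/100 ≈ 304.
Year 2007: gap = -1.6 × (5.86 - 4.28) = -2.528%, loss ≈ 7904 × 2.528/100 ≈ 200.
Year 2008: gap = -1.6 × (7.83 - 4.28) = -5.68%, loss ≈ 7904 × 5.68/100 ≈ 449.
Year 2009: gap = -1.6 × (8.45 - 4.28) = -6.672%, loss ≈ 7904 × 6.672/100 ≈ 527.
Year 2010: gap = -1.6 × (6.54 - 4.28) = -3.616%, loss ≈ 7904 × 3.616/100 ≈ 286.
Total lost output = 304 + 200 + 449 + 527 + 286 = 1766 billion.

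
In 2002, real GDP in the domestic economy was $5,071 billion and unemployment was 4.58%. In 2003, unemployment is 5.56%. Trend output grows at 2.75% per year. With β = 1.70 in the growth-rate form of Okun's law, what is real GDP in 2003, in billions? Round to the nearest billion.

$5,126 billion

Δu = 5.56 - 4.58 = 0.98 points.
Okun's law (growth form): g_Y = g_Y* - β × Δu = 2.75 - 1.70 × (0.98) = 2.75 - 1.666 = 1.084%.
Real GDP in the next year = 5071 × (1 + 1.084/100) = 5071 × 1.01084 ≈ 5126 billion.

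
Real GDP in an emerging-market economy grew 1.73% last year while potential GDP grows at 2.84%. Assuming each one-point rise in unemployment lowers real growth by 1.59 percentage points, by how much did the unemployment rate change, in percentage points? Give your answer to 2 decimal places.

0.70 percentage points

Growth-rate Okun's law: g_Y = g_Y* - β × Δu, so Δu = (g_Y* - g_Y)/β.
Δu = (2.84 - 1.73)/1.59 = 1.11/1.59 = 0.70 percentage points.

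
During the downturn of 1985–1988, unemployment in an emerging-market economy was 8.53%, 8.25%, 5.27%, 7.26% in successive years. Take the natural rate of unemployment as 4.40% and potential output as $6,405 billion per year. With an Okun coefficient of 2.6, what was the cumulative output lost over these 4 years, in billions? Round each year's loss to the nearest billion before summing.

$1,950 billion

Year 1985: gap = -2.6 × (8.53 - 4.4) = -10.738%, loss ≈ 6405 × 10.738/100 ≈ 688.
Year 1986: gap = -2.6 × (8.25 - 4.4) = -10.01%, loss ≈ 6405 × 10.01/100 ≈ 641.
Year 1987: gap = -2.6 × (5.27 - 4.4) = -2.262%, loss ≈ 6405 × 2.262/100 ≈ 145.
Year 1988: gap = -2.6 × (7.26 - 4.4) = -7.436%, loss ≈ 6405 × 7.436/100 ≈ 476.
Total lost output = 688 + 641 + 145 + 476 = 1950 billion.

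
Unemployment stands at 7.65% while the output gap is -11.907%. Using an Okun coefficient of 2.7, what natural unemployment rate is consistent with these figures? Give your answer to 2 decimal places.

3.24%

From Okun's law, u - u* = -(output gap)/β = -(-11.907)/2.7 = 4.41 points.
So u* = 7.65 - 4.41 = 3.24%.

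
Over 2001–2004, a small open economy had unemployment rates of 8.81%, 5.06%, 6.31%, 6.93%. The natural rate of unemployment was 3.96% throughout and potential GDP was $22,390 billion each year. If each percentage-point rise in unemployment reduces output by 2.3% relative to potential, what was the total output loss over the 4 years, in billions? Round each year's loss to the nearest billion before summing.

Year 2001: gap = -2.3 × (8.81 - 3.96) = -11.155%, loss ≈ 22390 × 11.155/100 ≈ 2498.
Year 2002: gap = -2.3 × (5.06 - 3.96) = -2.53%, loss ≈ 22390 × 2.53/100 ≈ 566.
Year 2003: gap = -2.3 × (6.31 - 3.96) = -5.405%, loss ≈ 22390 × 5.405/100 ≈ 1210.
Year 2004: gap = -2.3 × (6.93 - 3.96) = -6.831%, loss ≈ 22390 × 6.831/100 ≈ 1529.
Total lost output = 2498 + 566 + 1210 + 1529 = 5803 billion.

$5,803 billion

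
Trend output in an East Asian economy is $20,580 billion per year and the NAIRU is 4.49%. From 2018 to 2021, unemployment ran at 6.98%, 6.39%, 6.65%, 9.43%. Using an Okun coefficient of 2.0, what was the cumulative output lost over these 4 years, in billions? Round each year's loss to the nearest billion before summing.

$4,729 billion

Year 2018: gap = -2.0 × (6.98 - 4.49) = -4.98%, loss ≈ 20580 × 4.98/100 ≈ 1025.
Year 2019: gap = -2.0 × (6.39 - 4.49) = -3.8%, loss ≈ 20580 × 3.8/100 ≈ 782.
Year 2020: gap = -2.0 × (6.65 - 4.49) = -4.32%, loss ≈ 20580 × 4.32/100 ≈ 889.
Year 2021: gap = -2.0 × (9.43 - 4.49) = -9.88%, loss ≈ 20580 × 9.88/100 ≈ 2033.
Total lost output = 1025 + 782 + 889 + 2033 = 4729 billion.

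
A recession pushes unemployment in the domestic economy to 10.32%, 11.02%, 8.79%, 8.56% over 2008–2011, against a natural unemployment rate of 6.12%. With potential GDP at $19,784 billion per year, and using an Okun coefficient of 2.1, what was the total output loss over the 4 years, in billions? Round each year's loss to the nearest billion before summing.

Year 2008: gap = -2.1 × (10.32 - 6.12) = -8.82%, loss ≈ 19784 × 8.82/100 ≈ 1745.
Year 2009: gap = -2.1 × (11.02 - 6.12) = -10.29%, loss ≈ 19784 × 10.29/100 ≈ 2036.
Year 2010: gap = -2.1 × (8.79 - 6.12) = -5.607%, loss ≈ 19784 × 5.607/100 ≈ 1109.
Year 2011: gap = -2.1 × (8.56 - 6.12) = -5.124%, loss ≈ 19784 × 5.124/100 ≈ 1014.
Total lost output = 1745 + 2036 + 1109 + 1014 = 5904 billion.

$5,904 billion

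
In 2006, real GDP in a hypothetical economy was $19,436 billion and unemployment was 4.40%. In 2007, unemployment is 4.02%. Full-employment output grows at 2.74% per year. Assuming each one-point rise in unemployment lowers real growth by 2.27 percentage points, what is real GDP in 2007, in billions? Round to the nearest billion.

Δu = 4.02 - 4.4 = -0.38 points.
Okun's law (growth form): g_Y = g_Y* - β × Δu = 2.74 - 2.27 × (-0.38) = 2.74 + 0.8626 = 3.6026%.
Real GDP in the next year = 19436 × (1 + 3.6026/100) = 19436 × 1.036026 ≈ 20136 billion.

$20,136 billion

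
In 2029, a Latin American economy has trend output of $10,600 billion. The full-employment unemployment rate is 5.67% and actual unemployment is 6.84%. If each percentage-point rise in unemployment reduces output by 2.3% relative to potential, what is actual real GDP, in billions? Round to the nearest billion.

$10,315 billion

Unemployment gap = 6.84 - 5.67 = 1.17 points, so the output gap is -2.3 × 1.17 = -2.691%.
Actual GDP = 10600 × (1 - 2.691/100) = 10600 × 0.97309 ≈ 10315 billion.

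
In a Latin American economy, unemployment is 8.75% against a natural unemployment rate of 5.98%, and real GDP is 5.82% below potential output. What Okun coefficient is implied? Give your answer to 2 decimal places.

Okun's law: output gap = -β × (u - u*).
-5.82 = -β × (8.75 - 5.98) = -β × 2.77, so β = 5.82/2.77 = 2.10.

β ≈ 2.10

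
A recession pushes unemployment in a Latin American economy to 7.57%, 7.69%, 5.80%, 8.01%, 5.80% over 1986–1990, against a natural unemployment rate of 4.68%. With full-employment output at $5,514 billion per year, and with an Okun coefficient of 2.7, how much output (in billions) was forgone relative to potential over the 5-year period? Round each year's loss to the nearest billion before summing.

$1,708 billion

Year 1986: gap = -2.7 × (7.57 - 4.68) = -7.803%, loss ≈ 5514 × 7.803/100 ≈ 430.
Year 1987: gap = -2.7 × (7.69 - 4.68) = -8.127%, loss ≈ 5514 × 8.127/100 ≈ 448.
Year 1988: gap = -2.7 × (5.8 - 4.68) = -3.024%, loss ≈ 5514 × 3.024/100 ≈ 167.
Year 1989: gap = -2.7 × (8.01 - 4.68) = -8.991%, loss ≈ 5514 × 8.991/100 ≈ 496.
Year 1990: gap = -2.7 × (5.8 - 4.68) = -3.024%, loss ≈ 5514 × 3.024/100 ≈ 167.
Total lost output = 430 + 448 + 167 + 496 + 167 = 1708 billion.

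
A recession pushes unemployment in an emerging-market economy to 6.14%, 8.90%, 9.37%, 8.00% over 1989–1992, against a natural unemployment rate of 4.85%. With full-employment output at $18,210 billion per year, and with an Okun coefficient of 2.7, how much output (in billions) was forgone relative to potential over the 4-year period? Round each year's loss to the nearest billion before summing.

$6,396 billion

Year 1989: gap = -2.7 × (6.14 - 4.85) = -3.483%, loss ≈ 18210 × 3.483/100 ≈ 634.
Year 1990: gap = -2.7 × (8.9 - 4.85) = -10.935%, loss ≈ 18210 × 10.935/100 ≈ 1991.
Year 1991: gap = -2.7 × (9.37 - 4.85) = -12.204%, loss ≈ 18210 × 12.204/100 ≈ 2222.
Year 1992: gap = -2.7 × (8 - 4.85) = -8.505%, loss ≈ 18210 × 8.505/100 ≈ 1549.
Total lost output = 634 + 1991 + 2222 + 1549 = 6396 billion.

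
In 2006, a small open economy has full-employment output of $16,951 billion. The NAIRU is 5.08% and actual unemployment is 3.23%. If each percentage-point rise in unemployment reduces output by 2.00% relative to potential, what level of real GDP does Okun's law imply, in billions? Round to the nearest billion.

$17,578 billion

Unemployment gap = 3.23 - 5.08 = -1.85 points, so the output gap is -2 × (-1.85) = 3.7%.
Actual GDP = 16951 × (1 + 3.7/100) = 16951 × 1.037 ≈ 17578 billion.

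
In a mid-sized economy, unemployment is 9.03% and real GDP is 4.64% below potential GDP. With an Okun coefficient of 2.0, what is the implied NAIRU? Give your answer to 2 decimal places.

From Okun's law, u - u* = -(output gap)/β = -(-4.64)/2.0 = 2.32 points.
So u* = 9.03 - 2.32 = 6.71%.

6.71%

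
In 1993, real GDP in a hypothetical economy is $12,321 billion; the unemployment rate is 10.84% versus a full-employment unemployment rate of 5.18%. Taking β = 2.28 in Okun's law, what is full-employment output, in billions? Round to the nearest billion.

$14,147 billion

Unemployment gap = 10.84 - 5.18 = 5.66 points, so output gap = -2.28 × 5.66 = -12.9048%.
Since Y = Y* × (1 + gap/100), Y* = 12321/0.870952 ≈ 14147 billion.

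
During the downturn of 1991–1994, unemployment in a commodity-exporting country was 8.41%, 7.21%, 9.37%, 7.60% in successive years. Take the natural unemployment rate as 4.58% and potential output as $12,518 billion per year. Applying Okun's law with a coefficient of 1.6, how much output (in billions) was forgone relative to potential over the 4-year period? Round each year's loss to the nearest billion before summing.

Year 1991: gap = -1.6 × (8.41 - 4.58) = -6.128%, loss ≈ 12518 × 6.128/100 ≈ 767.
Year 1992: gap = -1.6 × (7.21 - 4.58) = -4.208%, loss ≈ 12518 × 4.208/100 ≈ 527.
Year 1993: gap = -1.6 × (9.37 - 4.58) = -7.664%, loss ≈ 12518 × 7.664/100 ≈ 959.
Year 1994: gap = -1.6 × (7.6 - 4.58) = -4.832%, loss ≈ 12518 × 4.832/100 ≈ 605.
Total lost output = 767 + 527 + 959 + 605 = 2858 billion.

$2,858 billion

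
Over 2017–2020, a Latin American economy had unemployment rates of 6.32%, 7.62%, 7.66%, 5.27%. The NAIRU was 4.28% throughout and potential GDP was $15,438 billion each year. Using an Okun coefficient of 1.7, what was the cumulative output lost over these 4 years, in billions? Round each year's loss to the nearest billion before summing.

$2,559 billion

Year 2017: gap = -1.7 × (6.32 - 4.28) = -3.468%, loss ≈ 15438 × 3.468/100 ≈ 535.
Year 2018: gap = -1.7 × (7.62 - 4.28) = -5.678%, loss ≈ 15438 × 5.678/100 ≈ 877.
Year 2019: gap = -1.7 × (7.66 - 4.28) = -5.746%, loss ≈ 15438 × 5.746/100 ≈ 887.
Year 2020: gap = -1.7 × (5.27 - 4.28) = -1.683%, loss ≈ 15438 × 1.683/100 ≈ 260.
Total lost output = 535 + 877 + 887 + 260 = 2559 billion.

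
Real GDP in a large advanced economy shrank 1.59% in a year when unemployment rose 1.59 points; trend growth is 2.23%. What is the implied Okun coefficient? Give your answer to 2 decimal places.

Growth form: g_Y = g_Y* - β × Δu, so β = (g_Y* - g_Y)/Δu.
β = (2.23 + 1.59)/1.59 = 3.82/1.59 = 2.40.

β ≈ 2.40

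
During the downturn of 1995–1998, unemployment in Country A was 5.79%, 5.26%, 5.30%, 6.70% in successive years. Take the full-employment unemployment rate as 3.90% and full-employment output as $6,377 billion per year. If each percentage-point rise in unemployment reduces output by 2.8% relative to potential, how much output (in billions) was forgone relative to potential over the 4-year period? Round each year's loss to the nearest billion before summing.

$1,330 billion

Year 1995: gap = -2.8 × (5.79 - 3.9) = -5.292%, loss ≈ 6377 × 5.292/100 ≈ 337.
Year 1996: gap = -2.8 × (5.26 - 3.9) = -3.808%, loss ≈ 6377 × 3.808/100 ≈ 243.
Year 1997: gap = -2.8 × (5.3 - 3.9) = -3.92%, loss ≈ 6377 × 3.92/100 ≈ 250.
Year 1998: gap = -2.8 × (6.7 - 3.9) = -7.84%, loss ≈ 6377 × 7.84/100 ≈ 500.
Total lost output = 337 + 243 + 250 + 500 = 1330 billion.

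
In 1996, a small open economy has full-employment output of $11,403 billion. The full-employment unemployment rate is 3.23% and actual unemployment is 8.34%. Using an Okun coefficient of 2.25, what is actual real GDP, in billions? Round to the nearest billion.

$10,092 billion

Unemployment gap = 8.34 - 3.23 = 5.11 points, so the output gap is -2.25 × 5.11 = -11.4975%.
Actual GDP = 11403 × (1 - 11.4975/100) = 11403 × 0.885025 ≈ 10092 billion.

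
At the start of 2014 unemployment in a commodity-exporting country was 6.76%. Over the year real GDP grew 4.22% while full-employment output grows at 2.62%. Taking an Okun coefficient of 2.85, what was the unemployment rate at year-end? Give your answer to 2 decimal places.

6.20%

Growth-rate Okun's law: g_Y = g_Y* - β × Δu, so Δu = (g_Y* - g_Y)/β.
Δu = (2.62 - 4.22)/2.85 = -1.6/2.85 = -0.56 percentage points.
Year-end unemployment = 6.76 - 0.56 = 6.20%.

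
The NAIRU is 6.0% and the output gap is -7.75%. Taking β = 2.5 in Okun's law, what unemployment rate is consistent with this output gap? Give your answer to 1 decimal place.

From Okun's law, u - u* = -(output gap)/β = -(-7.75)/2.5 = 3.1 points.
So u = 6 + 3.1 = 9.1%.

9.1%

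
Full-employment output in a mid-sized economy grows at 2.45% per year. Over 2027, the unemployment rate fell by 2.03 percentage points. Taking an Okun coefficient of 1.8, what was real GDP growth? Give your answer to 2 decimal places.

Growth-rate Okun's law: g_Y = g_Y* - β × Δu.
g_Y = 2.45 - 1.8 × (-2.03) = 2.45 + 3.654 = 6.104%, i.e. 6.10% to 2 d.p.

6.10%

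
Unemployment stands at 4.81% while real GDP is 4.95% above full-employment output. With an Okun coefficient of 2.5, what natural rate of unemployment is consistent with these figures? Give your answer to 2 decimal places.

6.79%

From Okun's law, u - u* = -(output gap)/β = -(4.95)/2.5 = -1.98 points.
So u* = 4.81 + 1.98 = 6.79%.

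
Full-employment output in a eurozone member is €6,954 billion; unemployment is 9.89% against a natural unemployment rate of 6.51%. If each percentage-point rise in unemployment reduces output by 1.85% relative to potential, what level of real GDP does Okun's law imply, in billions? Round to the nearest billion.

Unemployment gap = 9.89 - 6.51 = 3.38 points, so the output gap is -1.85 × 3.38 = -6.253%.
Actual GDP = 6954 × (1 - 6.253/100) = 6954 × 0.93747 ≈ 6519 billion.

€6,519 billion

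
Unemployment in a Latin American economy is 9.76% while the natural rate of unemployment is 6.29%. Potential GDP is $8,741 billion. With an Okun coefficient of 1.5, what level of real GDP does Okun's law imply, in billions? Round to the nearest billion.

$8,286 billion

Unemployment gap = 9.76 - 6.29 = 3.47 points, so the output gap is -1.5 × 3.47 = -5.205%.
Actual GDP = 8741 × (1 - 5.205/100) = 8741 × 0.94795 ≈ 8286 billion.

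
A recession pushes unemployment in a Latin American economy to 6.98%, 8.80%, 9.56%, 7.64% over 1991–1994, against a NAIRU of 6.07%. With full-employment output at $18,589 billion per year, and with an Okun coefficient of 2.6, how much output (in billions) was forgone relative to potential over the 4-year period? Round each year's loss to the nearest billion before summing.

$4,205 billion

Year 1991: gap = -2.6 × (6.98 - 6.07) = -2.366%, loss ≈ 18589 × 2.366/100 ≈ 440.
Year 1992: gap = -2.6 × (8.8 - 6.07) = -7.098%, loss ≈ 18589 × 7.098/100 ≈ 1319.
Year 1993: gap = -2.6 × (9.56 - 6.07) = -9.074%, loss ≈ 18589 × 9.074/100 ≈ 1687.
Year 1994: gap = -2.6 × (7.64 - 6.07) = -4.082%, loss ≈ 18589 × 4.082/100 ≈ 759.
Total lost output = 440 + 1319 + 1687 + 759 = 4205 billion.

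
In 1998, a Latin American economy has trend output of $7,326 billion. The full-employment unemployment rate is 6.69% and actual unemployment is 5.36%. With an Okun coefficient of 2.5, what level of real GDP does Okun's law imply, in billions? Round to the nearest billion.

Unemployment gap = 5.36 - 6.69 = -1.33 points, so the output gap is -2.5 × (-1.33) = 3.325%.
Actual GDP = 7326 × (1 + 3.325/100) = 7326 × 1.03325 ≈ 7570 billion.

$7,570 billion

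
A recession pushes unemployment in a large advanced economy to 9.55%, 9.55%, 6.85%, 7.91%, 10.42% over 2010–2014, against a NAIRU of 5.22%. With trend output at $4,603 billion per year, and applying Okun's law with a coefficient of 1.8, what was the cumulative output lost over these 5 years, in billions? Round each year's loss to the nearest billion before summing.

$1,507 billion

Year 2010: gap = -1.8 × (9.55 - 5.22) = -7.794%, loss ≈ 4603 × 7.794/100 ≈ 359.
Year 2011: gap = -1.8 × (9.55 - 5.22) = -7.794%, loss ≈ 4603 × 7.794/100 ≈ 359.
Year 2012: gap = -1.8 × (6.85 - 5.22) = -2.934%, loss ≈ 4603 × 2.934/100 ≈ 135.
Year 2013: gap = -1.8 × (7.91 - 5.22) = -4.842%, loss ≈ 4603 × 4.842/100 ≈ 223.
Year 2014: gap = -1.8 × (10.42 - 5.22) = -9.36%, loss ≈ 4603 × 9.36/100 ≈ 431.
Total lost output = 359 + 359 + 135 + 223 + 431 = 1507 billion.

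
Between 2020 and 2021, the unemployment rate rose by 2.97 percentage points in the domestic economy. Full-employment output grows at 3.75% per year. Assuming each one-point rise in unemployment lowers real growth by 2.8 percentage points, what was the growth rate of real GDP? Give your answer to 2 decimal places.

Growth-rate Okun's law: g_Y = g_Y* - β × Δu.
g_Y = 3.75 - 2.8 × (2.97) = 3.75 - 8.316 = -4.566%, i.e. -4.57% to 2 d.p.

-4.57%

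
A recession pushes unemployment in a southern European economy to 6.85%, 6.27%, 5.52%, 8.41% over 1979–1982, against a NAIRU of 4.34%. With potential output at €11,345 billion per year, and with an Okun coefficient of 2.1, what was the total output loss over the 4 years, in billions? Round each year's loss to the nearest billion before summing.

€2,309 billion

Year 1979: gap = -2.1 × (6.85 - 4.34) = -5.271%, loss ≈ 11345 × 5.271/100 ≈ 598.
Year 1980: gap = -2.1 × (6.27 - 4.34) = -4.053%, loss ≈ 11345 × 4.053/100 ≈ 460.
Year 1981: gap = -2.1 × (5.52 - 4.34) = -2.478%, loss ≈ 11345 × 2.478/100 ≈ 281.
Year 1982: gap = -2.1 × (8.41 - 4.34) = -8.547%, loss ≈ 11345 × 8.547/100 ≈ 970.
Total lost output = 598 + 460 + 281 + 970 = 2309 billion.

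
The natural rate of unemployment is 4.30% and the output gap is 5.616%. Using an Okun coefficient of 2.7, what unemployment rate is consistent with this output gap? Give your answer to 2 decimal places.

From Okun's law, u - u* = -(output gap)/β = -(5.616)/2.7 = -2.08 points.
So u = 4.3 - 2.08 = 2.22%.

2.22%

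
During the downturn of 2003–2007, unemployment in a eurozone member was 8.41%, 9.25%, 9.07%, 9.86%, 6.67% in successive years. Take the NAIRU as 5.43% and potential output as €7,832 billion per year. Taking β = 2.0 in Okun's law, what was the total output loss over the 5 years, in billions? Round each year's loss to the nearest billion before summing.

Year 2003: gap = -2.0 × (8.41 - 5.43) = -5.96%, loss ≈ 7832 × 5.96/100 ≈ 467.
Year 2004: gap = -2.0 × (9.25 - 5.43) = -7.64%, loss ≈ 7832 × 7.64/100 ≈ 598.
Year 2005: gap = -2.0 × (9.07 - 5.43) = -7.28%, loss ≈ 7832 × 7.28/100 ≈ 570.
Year 2006: gap = -2.0 × (9.86 - 5.43) = -8.86%, loss ≈ 7832 × 8.86/100 ≈ 694.
Year 2007: gap = -2.0 × (6.67 - 5.43) = -2.48%, loss ≈ 7832 × 2.48/100 ≈ 194.
Total lost output = 467 + 598 + 570 + 694 + 194 = 2523 billion.

€2,523 billion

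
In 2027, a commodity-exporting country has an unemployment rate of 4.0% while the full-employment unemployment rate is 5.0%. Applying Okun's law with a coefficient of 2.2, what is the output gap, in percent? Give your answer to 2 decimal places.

2.20%

The unemployment gap is 4 - 5 = -1 percentage point.
Okun's law gives an output gap of -2.2 × (-1) = 2.2%, i.e. 2.20% above potential.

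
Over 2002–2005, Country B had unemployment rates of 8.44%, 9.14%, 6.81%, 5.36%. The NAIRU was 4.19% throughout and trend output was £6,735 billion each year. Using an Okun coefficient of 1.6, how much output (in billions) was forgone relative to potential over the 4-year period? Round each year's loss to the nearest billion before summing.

Year 2002: gap = -1.6 × (8.44 - 4.19) = -6.8%, loss ≈ 6735 × 6.8/100 ≈ 458.
Year 2003: gap = -1.6 × (9.14 - 4.19) = -7.92%, loss ≈ 6735 × 7.92/100 ≈ 533.
Year 2004: gap = -1.6 × (6.81 - 4.19) = -4.192%, loss ≈ 6735 × 4.192/100 ≈ 282.
Year 2005: gap = -1.6 × (5.36 - 4.19) = -1.872%, loss ≈ 6735 × 1.872/100 ≈ 126.
Total lost output = 458 + 533 + 282 + 126 = 1399 billion.

£1,399 billion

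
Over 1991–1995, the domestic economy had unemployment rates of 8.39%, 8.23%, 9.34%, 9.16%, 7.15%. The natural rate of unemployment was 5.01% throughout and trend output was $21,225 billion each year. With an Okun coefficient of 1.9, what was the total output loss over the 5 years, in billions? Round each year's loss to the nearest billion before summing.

Year 1991: gap = -1.9 × (8.39 - 5.01) = -6.422%, loss ≈ 21225 × 6.422/100 ≈ 1363.
Year 1992: gap = -1.9 × (8.23 - 5.01) = -6.118%, loss ≈ 21225 × 6.118/100 ≈ 1299.
Year 1993: gap = -1.9 × (9.34 - 5.01) = -8.227%, loss ≈ 21225 × 8.227/100 ≈ 1746.
Year 1994: gap = -1.9 × (9.16 - 5.01) = -7.885%, loss ≈ 21225 × 7.885/100 ≈ 1674.
Year 1995: gap = -1.9 × (7.15 - 5.01) = -4.066%, loss ≈ 21225 × 4.066/100 ≈ 863.
Total lost output = 1363 + 1299 + 1746 + 1674 + 863 = 6945 billion.

$6,945 billion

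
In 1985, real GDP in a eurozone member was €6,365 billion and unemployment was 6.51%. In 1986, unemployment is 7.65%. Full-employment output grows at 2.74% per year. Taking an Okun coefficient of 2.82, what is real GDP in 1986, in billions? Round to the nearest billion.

€6,335 billion

Δu = 7.65 - 6.51 = 1.14 points.
Okun's law (growth form): g_Y = g_Y* - β × Δu = 2.74 - 2.82 × (1.14) = 2.74 - 3.2148 = -0.4748%.
Real GDP in the next year = 6365 × (1 - 0.4748/100) = 6365 × 0.995252 ≈ 6335 billion.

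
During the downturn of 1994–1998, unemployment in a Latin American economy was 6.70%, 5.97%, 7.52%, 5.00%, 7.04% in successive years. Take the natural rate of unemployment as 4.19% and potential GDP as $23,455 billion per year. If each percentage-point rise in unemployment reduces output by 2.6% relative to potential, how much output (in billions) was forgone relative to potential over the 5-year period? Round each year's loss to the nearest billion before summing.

Year 1994: gap = -2.6 × (6.7 - 4.19) = -6.526%, loss ≈ 23455 × 6.526/100 ≈ 1531.
Year 1995: gap = -2.6 × (5.97 - 4.19) = -4.628%, loss ≈ 23455 × 4.628/100 ≈ 1085.
Year 1996: gap = -2.6 × (7.52 - 4.19) = -8.658%, loss ≈ 23455 × 8.658/100 ≈ 2031.
Year 1997: gap = -2.6 × (5 - 4.19) = -2.106%, loss ≈ 23455 × 2.106/100 ≈ 494.
Year 1998: gap = -2.6 × (7.04 - 4.19) = -7.41%, loss ≈ 23455 × 7.41/100 ≈ 1738.
Total lost output = 1531 + 1085 + 2031 + 494 + 1738 = 6879 billion.

$6,879 billion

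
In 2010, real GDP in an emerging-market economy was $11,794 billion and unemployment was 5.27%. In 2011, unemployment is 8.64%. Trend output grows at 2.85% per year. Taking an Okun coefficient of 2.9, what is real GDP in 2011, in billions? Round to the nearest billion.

Δu = 8.64 - 5.27 = 3.37 points.
Okun's law (growth form): g_Y = g_Y* - β × Δu = 2.85 - 2.9 × (3.37) = 2.85 - 9.773 = -6.923%.
Real GDP in the next year = 11794 × (1 - 6.923/100) = 11794 × 0.93077 ≈ 10978 billion.

$10,978 billion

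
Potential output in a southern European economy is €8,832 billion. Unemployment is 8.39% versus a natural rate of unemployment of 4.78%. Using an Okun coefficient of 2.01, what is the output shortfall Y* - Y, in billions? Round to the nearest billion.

€641 billion

Output gap = -2.01 × (8.39 - 4.78) = -2.01 × 3.61 = -7.2561%.
Actual GDP ≈ 8832 × 0.927439 ≈ 8191 billion, so the shortfall is 8832 - 8191 = 641 billion.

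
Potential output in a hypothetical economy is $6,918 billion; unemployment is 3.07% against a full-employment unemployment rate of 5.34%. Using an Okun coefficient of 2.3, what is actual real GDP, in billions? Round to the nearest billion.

$7,279 billion

Unemployment gap = 3.07 - 5.34 = -2.27 points, so the output gap is -2.3 × (-2.27) = 5.221%.
Actual GDP = 6918 × (1 + 5.221/100) = 6918 × 1.05221 ≈ 7279 billion.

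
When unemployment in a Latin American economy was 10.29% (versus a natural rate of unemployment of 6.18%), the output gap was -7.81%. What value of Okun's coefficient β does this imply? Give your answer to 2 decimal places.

Okun's law: output gap = -β × (u - u*).
-7.81 = -β × (10.29 - 6.18) = -β × 4.11, so β = 7.81/4.11 = 1.90.

β ≈ 1.90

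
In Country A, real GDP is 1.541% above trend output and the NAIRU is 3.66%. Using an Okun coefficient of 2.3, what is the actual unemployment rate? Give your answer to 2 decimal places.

From Okun's law, u - u* = -(output gap)/β = -(1.541)/2.3 = -0.67 points.
So u = 3.66 - 0.67 = 2.99%.

2.99%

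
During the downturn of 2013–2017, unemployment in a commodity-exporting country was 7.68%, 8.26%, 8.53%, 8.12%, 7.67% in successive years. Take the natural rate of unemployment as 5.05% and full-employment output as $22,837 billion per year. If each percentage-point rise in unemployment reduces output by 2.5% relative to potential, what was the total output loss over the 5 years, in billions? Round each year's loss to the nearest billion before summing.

$8,571 billion

Year 2013: gap = -2.5 × (7.68 - 5.05) = -6.575%, loss ≈ 22837 × 6.575/100 ≈ 1502.
Year 2014: gap = -2.5 × (8.26 - 5.05) = -8.025%, loss ≈ 22837 × 8.025/100 ≈ 1833.
Year 2015: gap = -2.5 × (8.53 - 5.05) = -8.7%, loss ≈ 22837 × 8.7/100 ≈ 1987.
Year 2016: gap = -2.5 × (8.12 - 5.05) = -7.675%, loss ≈ 22837 × 7.675/100 ≈ 1753.
Year 2017: gap = -2.5 × (7.67 - 5.05) = -6.55%, loss ≈ 22837 × 6.55/100 ≈ 1496.
Total lost output = 1502 + 1833 + 1987 + 1753 + 1496 = 8571 billion.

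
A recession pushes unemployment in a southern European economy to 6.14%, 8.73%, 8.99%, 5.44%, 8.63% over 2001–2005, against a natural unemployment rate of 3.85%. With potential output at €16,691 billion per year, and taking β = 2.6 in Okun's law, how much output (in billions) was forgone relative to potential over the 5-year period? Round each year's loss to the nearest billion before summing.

Year 2001: gap = -2.6 × (6.14 - 3.85) = -5.954%, loss ≈ 16691 × 5.954/100 ≈ 994.
Year 2002: gap = -2.6 × (8.73 - 3.85) = -12.688%, loss ≈ 16691 × 12.688/100 ≈ 2118.
Year 2003: gap = -2.6 × (8.99 - 3.85) = -13.364%, loss ≈ 16691 × 13.364/100 ≈ 2231.
Year 2004: gap = -2.6 × (5.44 - 3.85) = -4.134%, loss ≈ 16691 × 4.134/100 ≈ 690.
Year 2005: gap = -2.6 × (8.63 - 3.85) = -12.428%, loss ≈ 16691 × 12.428/100 ≈ 2074.
Total lost output = 994 + 2118 + 2231 + 690 + 2074 = 8107 billion.

€8,107 billion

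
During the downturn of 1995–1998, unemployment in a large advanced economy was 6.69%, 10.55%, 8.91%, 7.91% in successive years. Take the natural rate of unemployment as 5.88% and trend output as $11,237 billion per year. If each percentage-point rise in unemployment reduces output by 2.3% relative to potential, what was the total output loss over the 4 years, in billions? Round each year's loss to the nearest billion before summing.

$2,724 billion

Year 1995: gap = -2.3 × (6.69 - 5.88) = -1.863%, loss ≈ 11237 × 1.863/100 ≈ 209.
Year 1996: gap = -2.3 × (10.55 - 5.88) = -10.741%, loss ≈ 11237 × 10.741/100 ≈ 1207.
Year 1997: gap = -2.3 × (8.91 - 5.88) = -6.969%, loss ≈ 11237 × 6.969/100 ≈ 783.
Year 1998: gap = -2.3 × (7.91 - 5.88) = -4.669%, loss ≈ 11237 × 4.669/100 ≈ 525.
Total lost output = 209 + 1207 + 783 + 525 = 2724 billion.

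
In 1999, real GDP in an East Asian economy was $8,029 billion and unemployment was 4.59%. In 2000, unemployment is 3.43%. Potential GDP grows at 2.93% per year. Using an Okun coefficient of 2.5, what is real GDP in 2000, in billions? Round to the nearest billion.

Δu = 3.43 - 4.59 = -1.16 points.
Okun's law (growth form): g_Y = g_Y* - β × Δu = 2.93 - 2.5 × (-1.16) = 2.93 + 2.9 = 5.83%.
Real GDP in the next year = 8029 × (1 + 5.83/100) = 8029 × 1.0583 ≈ 8497 billion.

$8,497 billion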